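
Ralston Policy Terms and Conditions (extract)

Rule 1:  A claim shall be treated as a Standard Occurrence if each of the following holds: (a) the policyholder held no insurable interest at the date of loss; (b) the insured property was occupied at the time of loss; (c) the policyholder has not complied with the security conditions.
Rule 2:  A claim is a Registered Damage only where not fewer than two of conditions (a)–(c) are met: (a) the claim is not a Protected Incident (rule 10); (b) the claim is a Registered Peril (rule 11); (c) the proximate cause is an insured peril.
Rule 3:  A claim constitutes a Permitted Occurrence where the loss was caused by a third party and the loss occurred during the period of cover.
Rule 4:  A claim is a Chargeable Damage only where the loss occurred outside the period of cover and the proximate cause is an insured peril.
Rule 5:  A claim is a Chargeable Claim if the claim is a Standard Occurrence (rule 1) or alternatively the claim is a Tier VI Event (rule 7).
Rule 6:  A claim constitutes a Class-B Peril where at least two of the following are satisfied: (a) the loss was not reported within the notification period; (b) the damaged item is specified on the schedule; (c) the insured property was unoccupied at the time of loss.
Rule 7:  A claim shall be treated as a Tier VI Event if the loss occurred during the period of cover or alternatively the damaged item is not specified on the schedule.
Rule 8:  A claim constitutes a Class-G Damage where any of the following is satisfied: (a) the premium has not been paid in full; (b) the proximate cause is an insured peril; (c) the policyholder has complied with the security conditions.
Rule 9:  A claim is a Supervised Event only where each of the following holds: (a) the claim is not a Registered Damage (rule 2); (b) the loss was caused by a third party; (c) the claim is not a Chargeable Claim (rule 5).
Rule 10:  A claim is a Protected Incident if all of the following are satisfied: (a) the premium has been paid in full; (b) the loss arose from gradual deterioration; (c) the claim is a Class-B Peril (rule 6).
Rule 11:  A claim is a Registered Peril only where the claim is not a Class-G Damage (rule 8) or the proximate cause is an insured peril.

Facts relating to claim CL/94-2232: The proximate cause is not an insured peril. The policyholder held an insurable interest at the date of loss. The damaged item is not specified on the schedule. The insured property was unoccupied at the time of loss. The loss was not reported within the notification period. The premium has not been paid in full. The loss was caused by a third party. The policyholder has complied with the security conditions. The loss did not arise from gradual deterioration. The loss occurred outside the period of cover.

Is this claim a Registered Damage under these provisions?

rule 6 — Class-B Peril: the loss was not reported within the notification period? yes; the damaged item is specified on the schedule? no; the insured property was unoccupied at the time of loss? yes — 2 of 3 hold (need ≥2) → satisfied.
rule 10 — Protected Incident: [the premium has been paid in full? no] AND [the loss arose from gradual deterioration? no] AND [Class-B Peril (rule 6)? yes] → not satisfied.
rule 8 — Class-G Damage: [the premium has not been paid in full? yes] OR [the proximate cause is an insured peril? no] OR [the policyholder has complied with the security conditions? yes] → satisfied.
rule 11 — Registered Peril: [not a Class-G Damage (rule 8)? no] OR [the proximate cause is an insured peril? no] → not satisfied.
rule 2 — Registered Damage: not a Protected Incident (rule 10)? yes; Registered Peril (rule 11)? no; the proximate cause is an insured peril? no — 1 of 3 hold (need ≥2) → not satisfied.

No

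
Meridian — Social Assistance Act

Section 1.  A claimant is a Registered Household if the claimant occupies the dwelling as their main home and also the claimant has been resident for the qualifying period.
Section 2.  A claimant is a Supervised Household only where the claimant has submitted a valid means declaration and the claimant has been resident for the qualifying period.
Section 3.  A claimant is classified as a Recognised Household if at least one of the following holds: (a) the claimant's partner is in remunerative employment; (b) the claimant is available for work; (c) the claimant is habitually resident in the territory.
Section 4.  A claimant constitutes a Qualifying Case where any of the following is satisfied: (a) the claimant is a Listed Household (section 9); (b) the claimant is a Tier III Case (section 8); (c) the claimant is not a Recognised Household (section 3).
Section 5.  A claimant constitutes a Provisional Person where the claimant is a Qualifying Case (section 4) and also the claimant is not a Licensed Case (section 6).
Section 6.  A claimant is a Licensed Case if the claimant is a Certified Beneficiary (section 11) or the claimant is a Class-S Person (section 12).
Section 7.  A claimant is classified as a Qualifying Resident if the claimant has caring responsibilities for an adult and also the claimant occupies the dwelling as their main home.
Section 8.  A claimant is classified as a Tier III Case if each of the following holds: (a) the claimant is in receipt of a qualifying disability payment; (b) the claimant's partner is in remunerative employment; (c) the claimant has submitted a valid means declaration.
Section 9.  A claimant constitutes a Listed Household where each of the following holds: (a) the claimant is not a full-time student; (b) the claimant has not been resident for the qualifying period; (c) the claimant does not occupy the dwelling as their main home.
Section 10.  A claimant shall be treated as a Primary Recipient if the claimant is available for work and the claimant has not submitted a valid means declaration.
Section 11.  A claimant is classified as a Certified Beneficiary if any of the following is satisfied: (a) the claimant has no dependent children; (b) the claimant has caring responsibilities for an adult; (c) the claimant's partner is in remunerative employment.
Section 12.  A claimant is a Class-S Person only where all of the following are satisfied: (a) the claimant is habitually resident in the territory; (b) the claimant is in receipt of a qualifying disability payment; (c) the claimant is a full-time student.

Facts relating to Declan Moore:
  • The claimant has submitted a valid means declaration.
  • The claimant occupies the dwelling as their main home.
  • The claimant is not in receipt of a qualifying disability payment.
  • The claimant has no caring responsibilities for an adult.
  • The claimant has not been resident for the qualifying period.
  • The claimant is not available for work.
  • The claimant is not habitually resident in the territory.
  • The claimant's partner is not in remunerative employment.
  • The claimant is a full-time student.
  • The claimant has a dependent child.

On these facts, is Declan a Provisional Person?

section 9 — Listed Household: [the claimant is not a full-time student? no] AND [the claimant has not been resident for the qualifying period? yes] AND [the claimant does not occupy the dwelling as their main home? no] → not satisfied.
section 8 — Tier III Case: [the claimant is in receipt of a qualifying disability payment? no] AND [the claimant's partner is in remunerative employment? no] AND [the claimant has submitted a valid means declaration? yes] → not satisfied.
section 3 — Recognised Household: [the claimant's partner is in remunerative employment? no] OR [the claimant is available for work? no] OR [the claimant is habitually resident in the territory? no] → not satisfied.
section 4 — Qualifying Case: [Listed Household (section 9)? no] OR [Tier III Case (section 8)? no] OR [not a Recognised Household (section 3)? yes] → satisfied.
section 11 — Certified Beneficiary: [the claimant has no dependent children? no] OR [the claimant has caring responsibilities for an adult? no] OR [the claimant's partner is in remunerative employment? no] → not satisfied.
section 12 — Class-S Person: [the claimant is habitually resident in the territory? no] AND [the claimant is in receipt of a qualifying disability payment? no] AND [the claimant is a full-time student? yes] → not satisfied.
section 6 — Licensed Case: [Certified Beneficiary (section 11)? no] OR [Class-S Person (section 12)? no] → not satisfied.
section 5 — Provisional Person: [Qualifying Case (section 4)? yes] AND [not a Licensed Case (section 6)? yes] → satisfied.

Yes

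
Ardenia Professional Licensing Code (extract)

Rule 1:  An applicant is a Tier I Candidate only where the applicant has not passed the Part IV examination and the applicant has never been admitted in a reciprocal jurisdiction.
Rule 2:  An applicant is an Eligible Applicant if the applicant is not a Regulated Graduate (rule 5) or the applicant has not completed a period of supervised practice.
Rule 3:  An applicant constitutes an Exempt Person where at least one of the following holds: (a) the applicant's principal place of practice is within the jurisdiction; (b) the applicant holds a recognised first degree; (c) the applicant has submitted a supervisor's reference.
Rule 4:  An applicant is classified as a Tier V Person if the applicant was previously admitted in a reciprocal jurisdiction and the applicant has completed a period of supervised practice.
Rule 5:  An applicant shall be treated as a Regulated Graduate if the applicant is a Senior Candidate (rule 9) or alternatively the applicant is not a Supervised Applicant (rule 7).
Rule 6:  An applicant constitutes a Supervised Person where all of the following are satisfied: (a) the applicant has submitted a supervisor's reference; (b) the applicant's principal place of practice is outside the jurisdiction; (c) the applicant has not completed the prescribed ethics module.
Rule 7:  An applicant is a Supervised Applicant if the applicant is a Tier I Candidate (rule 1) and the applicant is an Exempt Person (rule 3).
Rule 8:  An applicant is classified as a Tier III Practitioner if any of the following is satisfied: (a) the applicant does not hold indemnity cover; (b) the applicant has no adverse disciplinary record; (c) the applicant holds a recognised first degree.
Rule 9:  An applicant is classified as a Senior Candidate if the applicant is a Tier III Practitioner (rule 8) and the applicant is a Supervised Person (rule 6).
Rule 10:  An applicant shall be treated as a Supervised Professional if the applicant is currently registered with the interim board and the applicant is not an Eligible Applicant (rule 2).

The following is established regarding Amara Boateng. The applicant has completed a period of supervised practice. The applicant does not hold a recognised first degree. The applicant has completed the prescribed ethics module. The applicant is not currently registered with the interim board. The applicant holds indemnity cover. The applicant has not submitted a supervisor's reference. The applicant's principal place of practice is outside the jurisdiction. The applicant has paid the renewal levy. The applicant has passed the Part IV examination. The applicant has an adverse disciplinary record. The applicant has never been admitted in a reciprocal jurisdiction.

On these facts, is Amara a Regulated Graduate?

rule 8 — Tier III Practitioner: [the applicant does not hold indemnity cover? no] OR [the applicant has no adverse disciplinary record? no] OR [the applicant holds a recognised first degree? no] → not satisfied.
rule 6 — Supervised Person: [the applicant has submitted a supervisor's reference? no] AND [the applicant's principal place of practice is outside the jurisdiction? yes] AND [the applicant has not completed the prescribed ethics module? no] → not satisfied.
rule 9 — Senior Candidate: [Tier III Practitioner (rule 8)? no] AND [Supervised Person (rule 6)? no] → not satisfied.
rule 1 — Tier I Candidate: [the applicant has not passed the Part IV examination? no] AND [the applicant has never been admitted in a reciprocal jurisdiction? yes] → not satisfied.
rule 3 — Exempt Person: [the applicant's principal place of practice is within the jurisdiction? no] OR [the applicant holds a recognised first degree? no] OR [the applicant has submitted a supervisor's reference? no] → not satisfied.
rule 7 — Supervised Applicant: [Tier I Candidate (rule 1)? no] AND [Exempt Person (rule 3)? no] → not satisfied.
rule 5 — Regulated Graduate: [Senior Candidate (rule 9)? no] OR [not a Supervised Applicant (rule 7)? yes] → satisfied.

Yes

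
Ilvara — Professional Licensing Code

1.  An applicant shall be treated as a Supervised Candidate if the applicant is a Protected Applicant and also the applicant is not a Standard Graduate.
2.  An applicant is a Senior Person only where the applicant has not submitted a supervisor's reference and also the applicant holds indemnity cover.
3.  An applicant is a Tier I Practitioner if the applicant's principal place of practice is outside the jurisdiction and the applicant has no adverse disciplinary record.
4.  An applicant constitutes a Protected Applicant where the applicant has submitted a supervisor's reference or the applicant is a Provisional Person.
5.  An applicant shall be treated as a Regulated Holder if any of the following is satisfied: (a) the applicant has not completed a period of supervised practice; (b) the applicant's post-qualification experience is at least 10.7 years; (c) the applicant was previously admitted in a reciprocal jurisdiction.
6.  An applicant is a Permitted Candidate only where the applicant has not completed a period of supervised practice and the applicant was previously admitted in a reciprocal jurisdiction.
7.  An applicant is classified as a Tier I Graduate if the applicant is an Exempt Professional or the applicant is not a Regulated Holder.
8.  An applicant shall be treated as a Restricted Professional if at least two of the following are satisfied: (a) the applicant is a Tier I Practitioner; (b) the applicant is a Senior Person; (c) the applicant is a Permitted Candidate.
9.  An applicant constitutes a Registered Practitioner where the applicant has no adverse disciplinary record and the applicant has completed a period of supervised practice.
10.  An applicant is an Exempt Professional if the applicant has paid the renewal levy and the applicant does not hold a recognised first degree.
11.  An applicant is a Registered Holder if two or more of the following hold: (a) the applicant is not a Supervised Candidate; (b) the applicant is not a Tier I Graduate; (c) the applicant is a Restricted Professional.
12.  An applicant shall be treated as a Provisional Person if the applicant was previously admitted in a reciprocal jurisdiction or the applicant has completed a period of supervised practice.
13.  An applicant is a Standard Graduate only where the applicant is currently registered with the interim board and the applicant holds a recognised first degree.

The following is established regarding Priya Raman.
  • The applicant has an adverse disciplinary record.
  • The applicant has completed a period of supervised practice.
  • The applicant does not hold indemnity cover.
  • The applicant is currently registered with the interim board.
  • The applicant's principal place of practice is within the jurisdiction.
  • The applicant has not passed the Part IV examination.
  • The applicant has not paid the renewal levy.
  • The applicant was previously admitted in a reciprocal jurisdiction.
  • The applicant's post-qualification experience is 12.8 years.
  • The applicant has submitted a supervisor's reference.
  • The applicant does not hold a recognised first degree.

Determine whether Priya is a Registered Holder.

No

paragraph 12 — Provisional Person: [the applicant was previously admitted in a reciprocal jurisdiction? yes] OR [the applicant has completed a period of supervised practice? yes] → satisfied.
paragraph 4 — Protected Applicant: [the applicant has submitted a supervisor's reference? yes] OR [Provisional Person (paragraph 12)? yes] → satisfied.
paragraph 13 — Standard Graduate: [the applicant is currently registered with the interim board? yes] AND [the applicant holds a recognised first degree? no] → not satisfied.
paragraph 1 — Supervised Candidate: [Protected Applicant (paragraph 4)? yes] AND [not a Standard Graduate (paragraph 13)? yes] → satisfied.
paragraph 10 — Exempt Professional: [the applicant has paid the renewal levy? no] AND [the applicant does not hold a recognised first degree? yes] → not satisfied.
paragraph 5 — Regulated Holder: [the applicant has not completed a period of supervised practice? no] OR [applicant's post-qualification experience: 12.8 years ≥ 10.7 years? yes] OR [the applicant was previously admitted in a reciprocal jurisdiction? yes] → satisfied.
paragraph 7 — Tier I Graduate: [Exempt Professional (paragraph 10)? no] OR [not a Regulated Holder (paragraph 5)? no] → not satisfied.
paragraph 3 — Tier I Practitioner: [the applicant's principal place of practice is outside the jurisdiction? no] AND [the applicant has no adverse disciplinary record? no] → not satisfied.
paragraph 2 — Senior Person: [the applicant has not submitted a supervisor's reference? no] AND [the applicant holds indemnity cover? no] → not satisfied.
paragraph 6 — Permitted Candidate: [the applicant has not completed a period of supervised practice? no] AND [the applicant was previously admitted in a reciprocal jurisdiction? yes] → not satisfied.
paragraph 8 — Restricted Professional: Tier I Practitioner (paragraph 3)? no; Senior Person (paragraph 2)? no; Permitted Candidate (paragraph 6)? no — 0 of 3 hold (need ≥2) → not satisfied.
paragraph 11 — Registered Holder: not a Supervised Candidate (paragraph 1)? no; not a Tier I Graduate (paragraph 7)? yes; Restricted Professional (paragraph 8)? no — 1 of 3 hold (need ≥2) → not satisfied.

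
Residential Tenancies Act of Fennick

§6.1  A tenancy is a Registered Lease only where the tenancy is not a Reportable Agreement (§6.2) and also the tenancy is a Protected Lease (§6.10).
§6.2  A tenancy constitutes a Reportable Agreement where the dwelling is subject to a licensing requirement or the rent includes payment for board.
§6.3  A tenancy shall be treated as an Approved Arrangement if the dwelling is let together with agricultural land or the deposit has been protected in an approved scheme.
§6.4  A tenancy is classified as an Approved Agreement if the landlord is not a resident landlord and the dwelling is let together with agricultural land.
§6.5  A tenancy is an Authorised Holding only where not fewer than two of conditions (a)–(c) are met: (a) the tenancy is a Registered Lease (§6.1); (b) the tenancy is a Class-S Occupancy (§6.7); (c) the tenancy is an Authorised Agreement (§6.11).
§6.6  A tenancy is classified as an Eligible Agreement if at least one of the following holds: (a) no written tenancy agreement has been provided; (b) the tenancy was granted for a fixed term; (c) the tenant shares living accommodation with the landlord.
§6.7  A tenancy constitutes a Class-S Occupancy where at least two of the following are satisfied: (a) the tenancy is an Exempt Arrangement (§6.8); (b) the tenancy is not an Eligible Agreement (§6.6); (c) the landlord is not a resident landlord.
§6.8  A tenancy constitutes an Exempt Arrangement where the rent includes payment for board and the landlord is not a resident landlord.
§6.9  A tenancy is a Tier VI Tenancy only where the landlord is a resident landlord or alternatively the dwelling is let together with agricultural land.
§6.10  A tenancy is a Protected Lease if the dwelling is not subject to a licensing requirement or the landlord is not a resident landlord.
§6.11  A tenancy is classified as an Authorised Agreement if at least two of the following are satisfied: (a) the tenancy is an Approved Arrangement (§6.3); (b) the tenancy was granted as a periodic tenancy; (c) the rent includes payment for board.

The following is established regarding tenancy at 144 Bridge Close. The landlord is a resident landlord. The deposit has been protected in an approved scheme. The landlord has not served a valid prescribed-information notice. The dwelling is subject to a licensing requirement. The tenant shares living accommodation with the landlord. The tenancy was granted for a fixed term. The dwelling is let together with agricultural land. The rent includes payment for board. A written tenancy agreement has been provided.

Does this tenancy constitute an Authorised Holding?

§6.2 — Reportable Agreement: [the dwelling is subject to a licensing requirement? yes] OR [the rent includes payment for board? yes] → satisfied.
§6.10 — Protected Lease: [the dwelling is not subject to a licensing requirement? no] OR [the landlord is not a resident landlord? no] → not satisfied.
§6.1 — Registered Lease: [not a Reportable Agreement (§6.2)? no] AND [Protected Lease (§6.10)? no] → not satisfied.
§6.8 — Exempt Arrangement: [the rent includes payment for board? yes] AND [the landlord is not a resident landlord? no] → not satisfied.
§6.6 — Eligible Agreement: [no written tenancy agreement has been provided? no] OR [the tenancy was granted for a fixed term? yes] OR [the tenant shares living accommodation with the landlord? yes] → satisfied.
§6.7 — Class-S Occupancy: Exempt Arrangement (§6.8)? no; not an Eligible Agreement (§6.6)? no; the landlord is not a resident landlord? no — 0 of 3 hold (need ≥2) → not satisfied.
§6.3 — Approved Arrangement: [the dwelling is let together with agricultural land? yes] OR [the deposit has been protected in an approved scheme? yes] → satisfied.
§6.11 — Authorised Agreement: Approved Arrangement (§6.3)? yes; the tenancy was granted as a periodic tenancy? no; the rent includes payment for board? yes — 2 of 3 hold (need ≥2) → satisfied.
§6.5 — Authorised Holding: Registered Lease (§6.1)? no; Class-S Occupancy (§6.7)? no; Authorised Agreement (§6.11)? yes — 1 of 3 hold (need ≥2) → not satisfied.

No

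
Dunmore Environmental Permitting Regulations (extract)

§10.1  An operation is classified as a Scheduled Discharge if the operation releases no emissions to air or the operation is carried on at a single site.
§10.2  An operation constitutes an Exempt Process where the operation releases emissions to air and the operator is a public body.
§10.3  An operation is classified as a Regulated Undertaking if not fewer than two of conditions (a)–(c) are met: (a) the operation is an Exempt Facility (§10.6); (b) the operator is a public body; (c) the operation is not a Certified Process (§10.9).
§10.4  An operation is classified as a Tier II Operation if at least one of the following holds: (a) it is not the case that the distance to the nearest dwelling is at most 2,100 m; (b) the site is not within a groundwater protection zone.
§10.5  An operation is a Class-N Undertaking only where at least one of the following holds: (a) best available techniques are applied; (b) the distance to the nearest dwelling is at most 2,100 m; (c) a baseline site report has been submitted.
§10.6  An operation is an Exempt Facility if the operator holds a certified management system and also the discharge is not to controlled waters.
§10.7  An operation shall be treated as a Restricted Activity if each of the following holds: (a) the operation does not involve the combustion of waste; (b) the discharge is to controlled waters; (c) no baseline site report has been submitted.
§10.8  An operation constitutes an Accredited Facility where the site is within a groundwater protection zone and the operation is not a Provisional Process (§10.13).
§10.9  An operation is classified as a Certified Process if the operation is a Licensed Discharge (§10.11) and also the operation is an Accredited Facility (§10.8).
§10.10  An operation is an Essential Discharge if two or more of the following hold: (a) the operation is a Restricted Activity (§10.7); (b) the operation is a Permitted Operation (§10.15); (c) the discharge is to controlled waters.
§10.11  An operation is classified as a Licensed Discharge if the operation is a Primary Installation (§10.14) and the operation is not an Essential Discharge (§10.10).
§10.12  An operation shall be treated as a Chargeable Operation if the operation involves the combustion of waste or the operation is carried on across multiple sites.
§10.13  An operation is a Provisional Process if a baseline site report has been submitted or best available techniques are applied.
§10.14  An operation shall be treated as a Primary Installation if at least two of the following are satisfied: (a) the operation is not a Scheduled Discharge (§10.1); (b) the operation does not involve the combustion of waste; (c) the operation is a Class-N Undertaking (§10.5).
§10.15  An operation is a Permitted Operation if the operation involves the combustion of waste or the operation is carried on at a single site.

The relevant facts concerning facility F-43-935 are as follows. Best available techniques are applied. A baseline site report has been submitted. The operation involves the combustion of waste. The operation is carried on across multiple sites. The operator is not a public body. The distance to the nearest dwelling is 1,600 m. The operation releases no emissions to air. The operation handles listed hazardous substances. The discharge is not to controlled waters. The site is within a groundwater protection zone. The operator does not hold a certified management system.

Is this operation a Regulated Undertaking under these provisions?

Under §10.6: the operator holds a certified management system? no; and the discharge is not to controlled waters? yes. So the operation is not an Exempt Facility.
Under §10.1: the operation releases no emissions to air? yes; or the operation is carried on at a single site? no. So the operation is a Scheduled Discharge.
Under §10.5: best available techniques are applied? yes; or distance to the nearest dwelling: 1,600 m ≤ 2,100 m? yes; or a baseline site report has been submitted? yes. So the operation is a Class-N Undertaking.
Under §10.14: not a Scheduled Discharge (§10.1)? no; the operation does not involve the combustion of waste? no; Class-N Undertaking (§10.5)? yes — 1 of 3 hold (need ≥2) → not satisfied.
Under §10.7: the operation does not involve the combustion of waste? no; and the discharge is to controlled waters? no; and no baseline site report has been submitted? no. So the operation is not a Restricted Activity.
Under §10.15: the operation involves the combustion of waste? yes; or the operation is carried on at a single site? no. So the operation is a Permitted Operation.
Under §10.10: Restricted Activity (§10.7)? no; Permitted Operation (§10.15)? yes; the discharge is to controlled waters? no — 1 of 3 hold (need ≥2) → not satisfied.
Under §10.11: Primary Installation (§10.14)? no; and not an Essential Discharge (§10.10)? yes. So the operation is not a Licensed Discharge.
Under §10.13: a baseline site report has been submitted? yes; or best available techniques are applied? yes. So the operation is a Provisional Process.
Under §10.8: the site is within a groundwater protection zone? yes; and not a Provisional Process (§10.13)? no. So the operation is not an Accredited Facility.
Under §10.9: Licensed Discharge (§10.11)? no; and Accredited Facility (§10.8)? no. So the operation is not a Certified Process.
Under §10.3: Exempt Facility (§10.6)? no; the operator is a public body? no; not a Certified Process (§10.9)? yes — 1 of 3 hold (need ≥2) → not satisfied.

No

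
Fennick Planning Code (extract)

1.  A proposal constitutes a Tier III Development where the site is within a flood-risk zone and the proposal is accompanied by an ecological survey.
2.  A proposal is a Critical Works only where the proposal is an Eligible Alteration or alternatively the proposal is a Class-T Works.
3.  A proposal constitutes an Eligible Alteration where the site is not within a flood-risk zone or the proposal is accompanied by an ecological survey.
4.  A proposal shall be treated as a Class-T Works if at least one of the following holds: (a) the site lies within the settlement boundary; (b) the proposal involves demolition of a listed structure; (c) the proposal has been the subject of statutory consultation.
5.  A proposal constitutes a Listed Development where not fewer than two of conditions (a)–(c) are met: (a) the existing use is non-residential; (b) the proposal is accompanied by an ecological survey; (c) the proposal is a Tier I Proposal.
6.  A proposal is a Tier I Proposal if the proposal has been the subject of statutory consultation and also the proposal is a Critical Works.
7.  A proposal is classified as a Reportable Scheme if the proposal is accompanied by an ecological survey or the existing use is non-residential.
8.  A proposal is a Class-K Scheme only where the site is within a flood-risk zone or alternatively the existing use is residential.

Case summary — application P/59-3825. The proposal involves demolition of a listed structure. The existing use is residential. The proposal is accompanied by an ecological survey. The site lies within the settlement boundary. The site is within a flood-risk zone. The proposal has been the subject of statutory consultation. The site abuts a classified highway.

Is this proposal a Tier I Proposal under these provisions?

Under paragraph 3: the site is not within a flood-risk zone? no; or the proposal is accompanied by an ecological survey? yes. So the proposal is an Eligible Alteration.
Under paragraph 4: the site lies within the settlement boundary? yes; or the proposal involves demolition of a listed structure? yes; or the proposal has been the subject of statutory consultation? yes. So the proposal is a Class-T Works.
Under paragraph 2: Eligible Alteration (paragraph 3)? yes; or Class-T Works (paragraph 4)? yes. So the proposal is a Critical Works.
Under paragraph 6: the proposal has been the subject of statutory consultation? yes; and Critical Works (paragraph 2)? yes. So the proposal is a Tier I Proposal.

Yes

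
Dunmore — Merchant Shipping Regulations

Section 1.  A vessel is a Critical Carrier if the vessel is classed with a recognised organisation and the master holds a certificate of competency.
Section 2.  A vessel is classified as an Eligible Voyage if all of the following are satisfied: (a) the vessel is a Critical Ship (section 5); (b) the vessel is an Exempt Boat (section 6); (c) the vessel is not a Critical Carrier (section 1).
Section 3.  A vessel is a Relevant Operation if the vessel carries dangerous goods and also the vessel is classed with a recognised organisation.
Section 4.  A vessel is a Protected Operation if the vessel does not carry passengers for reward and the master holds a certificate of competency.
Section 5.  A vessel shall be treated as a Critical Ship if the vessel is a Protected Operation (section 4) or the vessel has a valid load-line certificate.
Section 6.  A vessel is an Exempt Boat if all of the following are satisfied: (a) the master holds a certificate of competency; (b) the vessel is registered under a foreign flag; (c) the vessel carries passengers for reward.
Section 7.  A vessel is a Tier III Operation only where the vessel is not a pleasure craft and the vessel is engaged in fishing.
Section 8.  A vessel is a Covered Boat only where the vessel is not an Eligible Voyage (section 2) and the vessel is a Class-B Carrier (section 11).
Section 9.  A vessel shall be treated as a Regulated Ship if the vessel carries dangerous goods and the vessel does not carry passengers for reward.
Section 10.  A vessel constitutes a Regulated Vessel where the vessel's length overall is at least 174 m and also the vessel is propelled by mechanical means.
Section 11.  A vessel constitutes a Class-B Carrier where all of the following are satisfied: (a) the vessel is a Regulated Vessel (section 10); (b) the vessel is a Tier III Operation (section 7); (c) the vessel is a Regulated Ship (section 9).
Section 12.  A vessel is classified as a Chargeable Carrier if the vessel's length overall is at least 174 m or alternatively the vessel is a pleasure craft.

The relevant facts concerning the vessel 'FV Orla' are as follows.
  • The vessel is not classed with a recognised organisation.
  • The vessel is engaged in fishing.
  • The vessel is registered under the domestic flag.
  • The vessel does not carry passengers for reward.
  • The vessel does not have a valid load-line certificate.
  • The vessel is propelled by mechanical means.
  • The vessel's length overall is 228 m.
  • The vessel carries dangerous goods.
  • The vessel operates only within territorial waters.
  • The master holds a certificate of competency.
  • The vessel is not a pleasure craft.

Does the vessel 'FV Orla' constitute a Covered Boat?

Under section 4: the vessel does not carry passengers for reward? yes; and the master holds a certificate of competency? yes. So the vessel is a Protected Operation.
Under section 5: Protected Operation (section 4)? yes; or the vessel has a valid load-line certificate? no. So the vessel is a Critical Ship.
Under section 6: the master holds a certificate of competency? yes; and the vessel is registered under a foreign flag? no; and the vessel carries passengers for reward? no. So the vessel is not an Exempt Boat.
Under section 1: the vessel is classed with a recognised organisation? no; and the master holds a certificate of competency? yes. So the vessel is not a Critical Carrier.
Under section 2: Critical Ship (section 5)? yes; and Exempt Boat (section 6)? no; and not a Critical Carrier (section 1)? yes. So the vessel is not an Eligible Voyage.
Under section 10: vessel's length overall: 228 m ≥ 174 m? yes; and the vessel is propelled by mechanical means? yes. So the vessel is a Regulated Vessel.
Under section 7: the vessel is not a pleasure craft? yes; and the vessel is engaged in fishing? yes. So the vessel is a Tier III Operation.
Under section 9: the vessel carries dangerous goods? yes; and the vessel does not carry passengers for reward? yes. So the vessel is a Regulated Ship.
Under section 11: Regulated Vessel (section 10)? yes; and Tier III Operation (section 7)? yes; and Regulated Ship (section 9)? yes. So the vessel is a Class-B Carrier.
Under section 8: not an Eligible Voyage (section 2)? yes; and Class-B Carrier (section 11)? yes. So the vessel is a Covered Boat.

Yes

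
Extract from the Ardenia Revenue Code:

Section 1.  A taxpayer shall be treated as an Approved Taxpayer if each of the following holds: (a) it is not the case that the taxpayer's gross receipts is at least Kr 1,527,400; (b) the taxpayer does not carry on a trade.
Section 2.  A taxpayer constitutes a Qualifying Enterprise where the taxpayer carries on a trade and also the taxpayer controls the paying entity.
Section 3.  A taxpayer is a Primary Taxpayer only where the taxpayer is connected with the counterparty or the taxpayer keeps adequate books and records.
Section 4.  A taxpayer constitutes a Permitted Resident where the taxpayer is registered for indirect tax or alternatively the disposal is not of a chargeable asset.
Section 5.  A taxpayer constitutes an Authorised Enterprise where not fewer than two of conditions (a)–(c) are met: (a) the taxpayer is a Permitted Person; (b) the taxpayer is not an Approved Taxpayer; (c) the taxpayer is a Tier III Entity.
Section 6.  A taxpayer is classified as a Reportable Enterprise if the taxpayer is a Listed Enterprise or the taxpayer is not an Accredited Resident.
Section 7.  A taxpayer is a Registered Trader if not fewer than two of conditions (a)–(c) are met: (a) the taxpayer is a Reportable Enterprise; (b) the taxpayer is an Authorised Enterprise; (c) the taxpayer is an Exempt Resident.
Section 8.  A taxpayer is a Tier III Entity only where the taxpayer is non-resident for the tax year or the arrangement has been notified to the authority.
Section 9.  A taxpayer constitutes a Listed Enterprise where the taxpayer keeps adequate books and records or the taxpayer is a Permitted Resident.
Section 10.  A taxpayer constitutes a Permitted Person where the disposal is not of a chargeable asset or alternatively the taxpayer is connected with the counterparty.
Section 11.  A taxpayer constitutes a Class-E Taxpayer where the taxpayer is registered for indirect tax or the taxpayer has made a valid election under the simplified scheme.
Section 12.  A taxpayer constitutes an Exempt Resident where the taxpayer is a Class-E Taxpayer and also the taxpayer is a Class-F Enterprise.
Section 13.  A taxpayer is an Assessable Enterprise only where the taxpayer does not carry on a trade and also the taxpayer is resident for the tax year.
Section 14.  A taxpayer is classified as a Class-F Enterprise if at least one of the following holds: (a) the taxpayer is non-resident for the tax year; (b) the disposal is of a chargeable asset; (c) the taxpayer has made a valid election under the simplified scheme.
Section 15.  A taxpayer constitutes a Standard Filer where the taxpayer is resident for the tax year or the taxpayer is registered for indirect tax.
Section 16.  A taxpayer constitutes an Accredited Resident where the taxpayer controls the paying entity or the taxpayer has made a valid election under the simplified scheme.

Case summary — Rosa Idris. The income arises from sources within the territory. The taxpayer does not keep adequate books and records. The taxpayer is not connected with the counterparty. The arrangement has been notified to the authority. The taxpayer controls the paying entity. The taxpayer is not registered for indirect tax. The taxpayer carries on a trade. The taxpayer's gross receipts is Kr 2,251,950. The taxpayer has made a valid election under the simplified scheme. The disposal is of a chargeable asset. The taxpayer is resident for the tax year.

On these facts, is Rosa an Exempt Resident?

Yes

Under section 11: the taxpayer is registered for indirect tax? no; or the taxpayer has made a valid election under the simplified scheme? yes. So the taxpayer is a Class-E Taxpayer.
Under section 14: the taxpayer is non-resident for the tax year? no; or the disposal is of a chargeable asset? yes; or the taxpayer has made a valid election under the simplified scheme? yes. So the taxpayer is a Class-F Enterprise.
Under section 12: Class-E Taxpayer (section 11)? yes; and Class-F Enterprise (section 14)? yes. So the taxpayer is an Exempt Resident.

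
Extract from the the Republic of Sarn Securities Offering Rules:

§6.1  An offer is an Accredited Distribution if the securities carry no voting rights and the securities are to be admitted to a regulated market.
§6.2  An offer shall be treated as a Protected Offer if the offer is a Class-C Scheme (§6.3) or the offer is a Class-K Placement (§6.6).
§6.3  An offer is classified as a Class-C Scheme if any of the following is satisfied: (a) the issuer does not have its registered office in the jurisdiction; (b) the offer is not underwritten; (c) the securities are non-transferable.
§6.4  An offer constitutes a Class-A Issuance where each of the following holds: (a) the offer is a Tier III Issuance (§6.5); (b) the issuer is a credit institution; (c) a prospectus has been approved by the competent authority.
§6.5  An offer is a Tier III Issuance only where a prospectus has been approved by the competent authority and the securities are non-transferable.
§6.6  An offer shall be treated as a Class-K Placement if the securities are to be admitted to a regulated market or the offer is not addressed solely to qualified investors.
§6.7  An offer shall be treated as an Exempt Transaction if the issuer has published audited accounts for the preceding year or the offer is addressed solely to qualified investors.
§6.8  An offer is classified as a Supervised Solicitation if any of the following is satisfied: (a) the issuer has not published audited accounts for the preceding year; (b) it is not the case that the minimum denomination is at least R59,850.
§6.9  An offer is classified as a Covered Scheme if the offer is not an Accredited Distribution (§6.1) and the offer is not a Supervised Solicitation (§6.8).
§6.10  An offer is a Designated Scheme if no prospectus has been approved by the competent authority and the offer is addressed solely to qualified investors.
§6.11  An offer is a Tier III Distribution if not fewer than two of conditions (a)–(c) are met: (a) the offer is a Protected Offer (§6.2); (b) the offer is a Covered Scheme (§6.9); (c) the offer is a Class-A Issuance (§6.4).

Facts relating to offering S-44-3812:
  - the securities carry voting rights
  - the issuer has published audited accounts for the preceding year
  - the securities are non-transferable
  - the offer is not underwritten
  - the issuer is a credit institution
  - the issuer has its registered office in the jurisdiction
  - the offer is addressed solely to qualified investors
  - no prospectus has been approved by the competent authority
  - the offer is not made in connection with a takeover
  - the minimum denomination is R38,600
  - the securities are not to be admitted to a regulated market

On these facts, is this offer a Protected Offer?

Yes

§6.3 — Class-C Scheme: [the issuer does not have its registered office in the jurisdiction? no] OR [the offer is not underwritten? yes] OR [the securities are non-transferable? yes] → satisfied.
§6.6 — Class-K Placement: [the securities are to be admitted to a regulated market? no] OR [the offer is not addressed solely to qualified investors? no] → not satisfied.
§6.2 — Protected Offer: [Class-C Scheme (§6.3)? yes] OR [Class-K Placement (§6.6)? no] → satisfied.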